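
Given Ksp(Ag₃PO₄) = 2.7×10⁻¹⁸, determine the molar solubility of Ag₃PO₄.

1.8×10⁻⁵ M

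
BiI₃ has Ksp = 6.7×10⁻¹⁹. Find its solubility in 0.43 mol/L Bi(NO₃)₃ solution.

BiI₃(s) ⇌ Bi³⁺(aq) + 3 I⁻(aq)
Let s be the solubility of BiI₃ here. The common ion gives [Bi³⁺] ≈ 0.43 mol/L, and [I⁻] = 3s.
Ksp = [Bi³⁺][I⁻]^3 = (0.43)(3s)^3
(3s)^3 = 6.7×10⁻¹⁹ / (0.43) = 1.6×10⁻¹⁸
s = 3.9×10⁻⁷ mol/L

3.9×10⁻⁷ M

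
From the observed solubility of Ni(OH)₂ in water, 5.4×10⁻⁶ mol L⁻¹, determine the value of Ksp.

Ni(OH)₂(s) ⇌ Ni²⁺(aq) + 2 OH⁻(aq)
With molar solubility s: [Ni²⁺] = s, [OH⁻] = 2s.
Ksp = [Ni²⁺][OH⁻]^2 = s · (2s)^2 = 4s^3
Ksp = 4 × (5.4×10⁻⁶)^3 = 6.3×10⁻¹⁶

Ksp = 6.3×10⁻¹⁶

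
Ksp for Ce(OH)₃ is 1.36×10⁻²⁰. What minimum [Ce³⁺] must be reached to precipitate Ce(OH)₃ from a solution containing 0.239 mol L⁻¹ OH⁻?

9.96×10⁻¹⁹ M

Precipitation of each salt begins when its ion product equals Ksp.
Ce(OH)₃(s) ⇌ Ce³⁺(aq) + 3 OH⁻(aq)
Ksp = [Ce³⁺][OH⁻]^3 = [Ce³⁺](0.239)^3
[Ce³⁺] = 1.36×10⁻²⁰ / (0.239)^3 = 9.96×10⁻¹⁹
[Ce³⁺] = 9.96×10⁻¹⁹ mol L⁻¹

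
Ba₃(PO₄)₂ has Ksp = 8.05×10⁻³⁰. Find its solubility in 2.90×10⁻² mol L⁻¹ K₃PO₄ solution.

7.08×10⁻¹⁰ M

Ba₃(PO₄)₂(s) ⇌ 3 Ba²⁺(aq) + 2 PO₄³⁻(aq)
Let s be the solubility of Ba₃(PO₄)₂ here. The common ion gives [PO₄³⁻] ≈ 2.90×10⁻² mol L⁻¹, and [Ba²⁺] = 3s.
Ksp = [Ba²⁺]^3[PO₄³⁻]^2 = (3s)^3(2.90×10⁻²)^2
(3s)^3 = 8.05×10⁻³⁰ / (2.90×10⁻²)^2 = 9.57×10⁻²⁷
s = 7.08×10⁻¹⁰ mol L⁻¹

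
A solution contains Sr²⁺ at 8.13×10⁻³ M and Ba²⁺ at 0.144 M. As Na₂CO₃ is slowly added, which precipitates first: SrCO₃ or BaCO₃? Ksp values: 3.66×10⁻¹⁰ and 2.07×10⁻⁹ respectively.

Each salt precipitates once Q = Ksp for that salt.
For SrCO₃: [CO₃²⁻] = (Ksp/[Sr²⁺]) = 4.50×10⁻⁸ M
For BaCO₃: [CO₃²⁻] = (Ksp/[Ba²⁺]) = 1.44×10⁻⁸ M
Since BaCO₃ needs less CO₃²⁻ to reach saturation, it precipitates first.

BaCO₃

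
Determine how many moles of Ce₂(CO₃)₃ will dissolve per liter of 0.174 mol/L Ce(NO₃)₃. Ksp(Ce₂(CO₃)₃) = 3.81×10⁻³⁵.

3.60×10⁻¹² M

Ce₂(CO₃)₃(s) ⇌ 2 Ce³⁺(aq) + 3 CO₃²⁻(aq)
The solution already contains Ce³⁺ at 0.174 mol/L. Let s be the molar solubility of Ce₂(CO₃)₃.
[Ce³⁺] ≈ 0.174 mol/L (common ion dominates); [CO₃²⁻] = 3s.
Ksp = [Ce³⁺]^2[CO₃²⁻]^3 = (0.174)^2(3s)^3
(3s)^3 = 3.81×10⁻³⁵ / (0.174)^2 = 1.26×10⁻³³
s = 3.60×10⁻¹² mol/L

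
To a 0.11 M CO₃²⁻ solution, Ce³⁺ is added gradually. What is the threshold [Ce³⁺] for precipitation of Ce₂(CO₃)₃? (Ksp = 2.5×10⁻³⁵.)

1.4×10⁻¹⁶ M

Precipitation of each salt begins when its ion product equals Ksp.
Ce₂(CO₃)₃(s) ⇌ 2 Ce³⁺(aq) + 3 CO₃²⁻(aq)
Ksp = [Ce³⁺]^2[CO₃²⁻]^3 = [Ce³⁺]^2(0.11)^3
[Ce³⁺]^2 = 2.5×10⁻³⁵ / (0.11)^3 = 1.9×10⁻³²
[Ce³⁺] = 1.4×10⁻¹⁶ M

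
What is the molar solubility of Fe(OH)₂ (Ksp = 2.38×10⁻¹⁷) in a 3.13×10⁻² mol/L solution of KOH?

2.43×10⁻¹⁴ M

Fe(OH)₂(s) ⇌ Fe²⁺(aq) + 2 OH⁻(aq)
OH⁻ is already present at 3.13×10⁻² mol/L. If s mol/L of Fe(OH)₂ dissolves, [Fe²⁺] = s while [OH⁻] ≈ 3.13×10⁻² mol/L.
Ksp = [Fe²⁺][OH⁻]^2 = s(3.13×10⁻²)^2
s = 2.38×10⁻¹⁷ / (3.13×10⁻²)^2 = 2.43×10⁻¹⁴
s = 2.43×10⁻¹⁴ mol/L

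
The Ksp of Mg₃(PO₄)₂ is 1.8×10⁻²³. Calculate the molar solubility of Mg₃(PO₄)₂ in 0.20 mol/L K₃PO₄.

Mg₃(PO₄)₂(s) ⇌ 3 Mg²⁺(aq) + 2 PO₄³⁻(aq)
PO₄³⁻ is already present at 0.20 mol/L. If s mol/L of Mg₃(PO₄)₂ dissolves, [Mg²⁺] = 3s while [PO₄³⁻] ≈ 0.20 mol/L.
Ksp = [Mg²⁺]^3[PO₄³⁻]^2 = (3s)^3(0.20)^2
(3s)^3 = 1.8×10⁻²³ / (0.20)^2 = 4.5×10⁻²²
s = 2.6×10⁻⁸ mol/L

2.6×10⁻⁸ M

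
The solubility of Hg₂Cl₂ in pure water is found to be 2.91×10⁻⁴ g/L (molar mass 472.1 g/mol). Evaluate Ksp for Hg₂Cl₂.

Ksp = 9.37×10⁻¹⁹

s = (2.91×10⁻⁴ g L⁻¹)/(472.1 g mol⁻¹) = 6.1639×10⁻⁷ M
Hg₂Cl₂(s) ⇌ Hg₂²⁺(aq) + 2 Cl⁻(aq)
If s mol/L of Hg₂Cl₂ dissolves, [Hg₂²⁺] = s and [Cl⁻] = 2s.
Ksp = [Hg₂²⁺][Cl⁻]^2 = s · (2s)^2 = 4s^3
Ksp = 4 × (6.1639×10⁻⁷)^3 = 9.37×10⁻¹⁹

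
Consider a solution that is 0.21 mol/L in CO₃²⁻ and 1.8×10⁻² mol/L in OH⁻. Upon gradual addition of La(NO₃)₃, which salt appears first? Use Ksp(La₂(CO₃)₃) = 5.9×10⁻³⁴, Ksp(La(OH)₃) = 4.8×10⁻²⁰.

The threshold for precipitation is Q = Ksp.
For La₂(CO₃)₃: [La³⁺] = (Ksp/[CO₃²⁻]^3)^(1/2) = 2.5×10⁻¹⁶ mol/L
For La(OH)₃: [La³⁺] = (Ksp/[OH⁻]^3) = 8.2×10⁻¹⁵ mol/L
Since La₂(CO₃)₃ needs less La³⁺ to reach saturation, it precipitates first.

La₂(CO₃)₃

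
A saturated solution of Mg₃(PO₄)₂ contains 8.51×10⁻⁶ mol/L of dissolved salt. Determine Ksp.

Mg₃(PO₄)₂(s) ⇌ 3 Mg²⁺(aq) + 2 PO₄³⁻(aq)
For each mole of Mg₃(PO₄)₂ that dissolves per liter, [Mg²⁺] = 3s and [PO₄³⁻] = 2s; let s denote this solubility.
Ksp = [Mg²⁺]^3[PO₄³⁻]^2 = (3s)^3 · (2s)^2 = 108s^5
Ksp = 108 × (8.51×10⁻⁶)^5 = 4.82×10⁻²⁴

Ksp = 4.82×10⁻²⁴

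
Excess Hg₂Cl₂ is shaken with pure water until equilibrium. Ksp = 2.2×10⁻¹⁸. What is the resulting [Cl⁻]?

Hg₂Cl₂(s) ⇌ Hg₂²⁺(aq) + 2 Cl⁻(aq)
For each mole of Hg₂Cl₂ that dissolves per liter, [Hg₂²⁺] = s and [Cl⁻] = 2s; let s denote this solubility.
Ksp = [Hg₂²⁺][Cl⁻]^2 = s · (2s)^2 = 4s^3 = 2.2×10⁻¹⁸
s = 8.2×10⁻⁷ M
[Cl⁻] = 2s = 1.6×10⁻⁶ M

1.6×10⁻⁶ M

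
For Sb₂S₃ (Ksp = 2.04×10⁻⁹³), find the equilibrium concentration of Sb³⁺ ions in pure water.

Sb₂S₃(s) ⇌ 2 Sb³⁺(aq) + 3 S²⁻(aq)
If s mol/L of Sb₂S₃ dissolves, [Sb³⁺] = 2s and [S²⁻] = 3s.
Ksp = [Sb³⁺]^2[S²⁻]^3 = (2s)^2 · (3s)^3 = 108s^5 = 2.04×10⁻⁹³
s = 1.14×10⁻¹⁹ mol/L
[Sb³⁺] = 2s = 2.27×10⁻¹⁹ mol/L

2.27×10⁻¹⁹ M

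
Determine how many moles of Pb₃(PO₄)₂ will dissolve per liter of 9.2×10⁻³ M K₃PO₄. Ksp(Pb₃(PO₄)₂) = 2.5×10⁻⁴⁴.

2.2×10⁻¹⁴ M

Pb₃(PO₄)₂(s) ⇌ 3 Pb²⁺(aq) + 2 PO₄³⁻(aq)
PO₄³⁻ is already present at 9.2×10⁻³ M. If s mol/L of Pb₃(PO₄)₂ dissolves, [Pb²⁺] = 3s while [PO₄³⁻] ≈ 9.2×10⁻³ M.
Ksp = [Pb²⁺]^3[PO₄³⁻]^2 = (3s)^3(9.2×10⁻³)^2
(3s)^3 = 2.5×10⁻⁴⁴ / (9.2×10⁻³)^2 = 3.0×10⁻⁴⁰
s = 2.2×10⁻¹⁴ M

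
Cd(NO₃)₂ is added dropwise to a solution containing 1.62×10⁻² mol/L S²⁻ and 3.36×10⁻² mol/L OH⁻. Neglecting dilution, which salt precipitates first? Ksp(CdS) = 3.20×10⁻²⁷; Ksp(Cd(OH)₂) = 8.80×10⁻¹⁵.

CdS

The threshold for precipitation is Q = Ksp.
For CdS: [Cd²⁺] = (Ksp/[S²⁻]) = 1.98×10⁻²⁵ mol/L
For Cd(OH)₂: [Cd²⁺] = (Ksp/[OH⁻]^2) = 7.79×10⁻¹² mol/L
Since CdS needs less Cd²⁺ to reach saturation, it precipitates first.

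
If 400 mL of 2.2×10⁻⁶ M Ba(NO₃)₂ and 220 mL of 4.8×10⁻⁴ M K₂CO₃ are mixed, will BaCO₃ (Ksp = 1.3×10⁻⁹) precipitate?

After mixing, V = 400 mL + 220 mL = 620 mL.
[Ba²⁺] = (2.2×10⁻⁶)(400)/620 = 1.4×10⁻⁶ M
[CO₃²⁻] = (4.8×10⁻⁴)(220)/620 = 1.7×10⁻⁴ M
Q = [Ba²⁺][CO₃²⁻] = 2.4×10⁻¹⁰
Q < Ksp (2.4×10⁻¹⁰ vs 1.3×10⁻⁹); the solution remains unsaturated and no precipitate forms.

No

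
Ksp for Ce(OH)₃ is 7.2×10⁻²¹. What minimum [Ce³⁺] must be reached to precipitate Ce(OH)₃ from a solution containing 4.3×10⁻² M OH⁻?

9.1×10⁻¹⁷ M

A salt starts to precipitate once the ion product Q reaches its Ksp.
Ce(OH)₃(s) ⇌ Ce³⁺(aq) + 3 OH⁻(aq)
Ksp = [Ce³⁺][OH⁻]^3 = [Ce³⁺](4.3×10⁻²)^3
[Ce³⁺] = 7.2×10⁻²¹ / (4.3×10⁻²)^3 = 9.1×10⁻¹⁷
[Ce³⁺] = 9.1×10⁻¹⁷ M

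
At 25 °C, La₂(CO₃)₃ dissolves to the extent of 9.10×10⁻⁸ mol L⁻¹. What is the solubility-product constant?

Ksp = 6.74×10⁻³⁴

La₂(CO₃)₃(s) ⇌ 2 La³⁺(aq) + 3 CO₃²⁻(aq)
Let s be the molar solubility. Then [La³⁺] = 2s and [CO₃²⁻] = 3s.
Ksp = [La³⁺]^2[CO₃²⁻]^3 = (2s)^2 · (3s)^3 = 108s^5
Ksp = 108 × (9.10×10⁻⁸)^5 = 6.74×10⁻³⁴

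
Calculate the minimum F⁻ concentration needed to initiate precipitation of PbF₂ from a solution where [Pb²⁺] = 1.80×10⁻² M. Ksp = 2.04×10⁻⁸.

Precipitation begins when Q = Ksp.
PbF₂(s) ⇌ Pb²⁺(aq) + 2 F⁻(aq)
Ksp = [Pb²⁺][F⁻]^2 = [F⁻]^2(1.80×10⁻²)
[F⁻]^2 = 2.04×10⁻⁸ / (1.80×10⁻²) = 1.13×10⁻⁶
[F⁻] = 1.06×10⁻³ M

1.06×10⁻³ M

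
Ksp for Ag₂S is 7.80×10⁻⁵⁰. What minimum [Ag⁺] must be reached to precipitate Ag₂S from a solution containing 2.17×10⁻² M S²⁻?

1.90×10⁻²⁴ M

Precipitation begins when Q = Ksp.
Ag₂S(s) ⇌ 2 Ag⁺(aq) + S²⁻(aq)
Ksp = [Ag⁺]^2[S²⁻] = [Ag⁺]^2(2.17×10⁻²)
[Ag⁺]^2 = 7.80×10⁻⁵⁰ / (2.17×10⁻²) = 3.59×10⁻⁴⁸
[Ag⁺] = 1.90×10⁻²⁴ M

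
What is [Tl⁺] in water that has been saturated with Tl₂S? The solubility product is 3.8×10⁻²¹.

2.0×10⁻⁷ M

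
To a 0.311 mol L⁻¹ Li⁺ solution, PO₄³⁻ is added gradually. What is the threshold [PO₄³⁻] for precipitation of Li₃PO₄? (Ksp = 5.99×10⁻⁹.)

1.99×10⁻⁷ M

The threshold for precipitation is Q = Ksp.
Li₃PO₄(s) ⇌ 3 Li⁺(aq) + PO₄³⁻(aq)
Ksp = [Li⁺]^3[PO₄³⁻] = [PO₄³⁻](0.311)^3
[PO₄³⁻] = 5.99×10⁻⁹ / (0.311)^3 = 1.99×10⁻⁷
[PO₄³⁻] = 1.99×10⁻⁷ mol L⁻¹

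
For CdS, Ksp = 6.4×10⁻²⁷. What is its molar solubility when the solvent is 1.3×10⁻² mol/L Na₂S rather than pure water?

CdS(s) ⇌ Cd²⁺(aq) + S²⁻(aq)
With S²⁻ already at 1.3×10⁻² mol/L and s small, take [S²⁻] ≈ 1.3×10⁻² mol/L and [Cd²⁺] = s.
Ksp = [Cd²⁺][S²⁻] = s(1.3×10⁻²)
s = 6.4×10⁻²⁷ / (1.3×10⁻²) = 4.9×10⁻²⁵
s = 4.9×10⁻²⁵ mol/L

4.9×10⁻²⁵ M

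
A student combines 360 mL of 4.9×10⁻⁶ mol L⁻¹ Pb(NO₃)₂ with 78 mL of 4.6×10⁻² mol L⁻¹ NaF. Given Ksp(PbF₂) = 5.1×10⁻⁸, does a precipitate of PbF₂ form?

Total volume after mixing = 360 + 78 = 438 mL.
[Pb²⁺] = (4.9×10⁻⁶)(360)/438 = 4.0×10⁻⁶ mol L⁻¹
[F⁻] = (4.6×10⁻²)(78)/438 = 8.2×10⁻³ mol L⁻¹
Q = [Pb²⁺][F⁻]^2 = 2.7×10⁻¹⁰
Q = 2.7×10⁻¹⁰ < Ksp = 5.1×10⁻⁸, so the solution is unsaturated and no precipitate forms.

No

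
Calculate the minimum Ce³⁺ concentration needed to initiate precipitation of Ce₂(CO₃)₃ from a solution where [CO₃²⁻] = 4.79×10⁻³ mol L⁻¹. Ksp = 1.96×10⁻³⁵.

1.34×10⁻¹⁴ M

Precipitation of each salt begins when its ion product equals Ksp.
Ce₂(CO₃)₃(s) ⇌ 2 Ce³⁺(aq) + 3 CO₃²⁻(aq)
Ksp = [Ce³⁺]^2[CO₃²⁻]^3 = [Ce³⁺]^2(4.79×10⁻³)^3
[Ce³⁺]^2 = 1.96×10⁻³⁵ / (4.79×10⁻³)^3 = 1.78×10⁻²⁸
[Ce³⁺] = 1.34×10⁻¹⁴ mol L⁻¹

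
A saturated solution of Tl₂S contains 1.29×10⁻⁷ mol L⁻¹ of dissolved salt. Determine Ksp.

Ksp = 8.59×10⁻²¹

Tl₂S(s) ⇌ 2 Tl⁺(aq) + S²⁻(aq)
Let s be the molar solubility. Then [Tl⁺] = 2s and [S²⁻] = s.
Ksp = [Tl⁺]^2[S²⁻] = (2s)^2 · s = 4s^3
Ksp = 4 × (1.29×10⁻⁷)^3 = 8.59×10⁻²¹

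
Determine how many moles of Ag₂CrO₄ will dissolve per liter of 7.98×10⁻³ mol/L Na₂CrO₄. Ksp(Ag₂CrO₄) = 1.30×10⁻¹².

6.38×10⁻⁶ M

Ag₂CrO₄(s) ⇌ 2 Ag⁺(aq) + CrO₄²⁻(aq)
CrO₄²⁻ is already present at 7.98×10⁻³ mol/L. If s mol/L of Ag₂CrO₄ dissolves, [Ag⁺] = 2s while [CrO₄²⁻] ≈ 7.98×10⁻³ mol/L.
Ksp = [Ag⁺]^2[CrO₄²⁻] = (2s)^2(7.98×10⁻³)
(2s)^2 = 1.30×10⁻¹² / (7.98×10⁻³) = 1.63×10⁻¹⁰
s = 6.38×10⁻⁶ mol/L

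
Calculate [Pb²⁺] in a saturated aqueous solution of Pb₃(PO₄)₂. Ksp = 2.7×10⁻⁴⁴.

Pb₃(PO₄)₂(s) ⇌ 3 Pb²⁺(aq) + 2 PO₄³⁻(aq)
Let s be the molar solubility. Then [Pb²⁺] = 3s and [PO₄³⁻] = 2s.
Ksp = [Pb²⁺]^3[PO₄³⁻]^2 = (3s)^3 · (2s)^2 = 108s^5 = 2.7×10⁻⁴⁴
s = 7.6×10⁻¹⁰ mol/L
[Pb²⁺] = 3s = 2.3×10⁻⁹ mol/L

2.3×10⁻⁹ M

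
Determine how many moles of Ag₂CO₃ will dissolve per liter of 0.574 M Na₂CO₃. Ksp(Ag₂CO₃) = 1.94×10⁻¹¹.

Ag₂CO₃(s) ⇌ 2 Ag⁺(aq) + CO₃²⁻(aq)
With CO₃²⁻ already at 0.574 M and s small, take [CO₃²⁻] ≈ 0.574 M and [Ag⁺] = 2s.
Ksp = [Ag⁺]^2[CO₃²⁻] = (2s)^2(0.574)
(2s)^2 = 1.94×10⁻¹¹ / (0.574) = 3.38×10⁻¹¹
s = 2.91×10⁻⁶ M

2.91×10⁻⁶ M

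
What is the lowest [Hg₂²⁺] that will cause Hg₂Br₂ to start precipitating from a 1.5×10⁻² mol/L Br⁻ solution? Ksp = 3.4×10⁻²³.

1.5×10⁻¹⁹ M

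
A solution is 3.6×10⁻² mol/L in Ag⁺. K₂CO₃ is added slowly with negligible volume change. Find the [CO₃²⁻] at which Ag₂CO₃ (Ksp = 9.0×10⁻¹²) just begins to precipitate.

A salt starts to precipitate once the ion product Q reaches its Ksp.
Ag₂CO₃(s) ⇌ 2 Ag⁺(aq) + CO₃²⁻(aq)
Ksp = [Ag⁺]^2[CO₃²⁻] = [CO₃²⁻](3.6×10⁻²)^2
[CO₃²⁻] = 9.0×10⁻¹² / (3.6×10⁻²)^2 = 6.9×10⁻⁹
[CO₃²⁻] = 6.9×10⁻⁹ mol/L

6.9×10⁻⁹ M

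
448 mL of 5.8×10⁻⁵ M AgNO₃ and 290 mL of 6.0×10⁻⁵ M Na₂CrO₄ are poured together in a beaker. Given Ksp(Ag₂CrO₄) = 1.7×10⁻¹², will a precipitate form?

The combined volume is 738 mL.
[Ag⁺] = (5.8×10⁻⁵)(448)/738 = 3.5×10⁻⁵ M
[CrO₄²⁻] = (6.0×10⁻⁵)(290)/738 = 2.4×10⁻⁵ M
Q = [Ag⁺]^2[CrO₄²⁻] = 2.9×10⁻¹⁴
Q < Ksp (2.9×10⁻¹⁴ vs 1.7×10⁻¹²); the solution remains unsaturated and no precipitate forms.

No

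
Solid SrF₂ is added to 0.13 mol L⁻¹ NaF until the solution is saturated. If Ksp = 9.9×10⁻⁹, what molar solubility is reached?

5.9×10⁻⁷ M

SrF₂(s) ⇌ Sr²⁺(aq) + 2 F⁻(aq)
F⁻ is already present at 0.13 mol L⁻¹. If s mol/L of SrF₂ dissolves, [Sr²⁺] = s while [F⁻] ≈ 0.13 mol L⁻¹.
Ksp = [Sr²⁺][F⁻]^2 = s(0.13)^2
s = 9.9×10⁻⁹ / (0.13)^2 = 5.9×10⁻⁷
s = 5.9×10⁻⁷ mol L⁻¹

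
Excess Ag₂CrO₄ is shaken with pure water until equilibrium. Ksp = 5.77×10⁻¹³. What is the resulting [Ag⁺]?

Ag₂CrO₄(s) ⇌ 2 Ag⁺(aq) + CrO₄²⁻(aq)
Call the molar solubility s, so that [Ag⁺] = 2s and [CrO₄²⁻] = s.
Ksp = [Ag⁺]^2[CrO₄²⁻] = (2s)^2 · s = 4s^3 = 5.77×10⁻¹³
s = 5.24×10⁻⁵ mol L⁻¹
[Ag⁺] = 2s = 1.05×10⁻⁴ mol L⁻¹

1.05×10⁻⁴ M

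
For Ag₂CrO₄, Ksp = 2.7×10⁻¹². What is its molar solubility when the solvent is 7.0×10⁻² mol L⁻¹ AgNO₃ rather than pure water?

5.5×10⁻¹⁰ M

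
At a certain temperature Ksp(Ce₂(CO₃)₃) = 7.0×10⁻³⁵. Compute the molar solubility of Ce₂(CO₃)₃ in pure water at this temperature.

5.8×10⁻⁸ M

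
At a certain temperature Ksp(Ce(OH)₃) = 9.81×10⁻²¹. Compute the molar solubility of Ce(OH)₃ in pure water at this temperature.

Ce(OH)₃(s) ⇌ Ce³⁺(aq) + 3 OH⁻(aq)
Call the molar solubility s, so that [Ce³⁺] = s and [OH⁻] = 3s.
Ksp = [Ce³⁺][OH⁻]^3 = s · (3s)^3 = 27s^4
27s^4 = 9.81×10⁻²¹  ⇒  s^4 = 3.63×10⁻²²
s = (3.63×10⁻²²)^(1/4) = 4.37×10⁻⁶ M

4.37×10⁻⁶ M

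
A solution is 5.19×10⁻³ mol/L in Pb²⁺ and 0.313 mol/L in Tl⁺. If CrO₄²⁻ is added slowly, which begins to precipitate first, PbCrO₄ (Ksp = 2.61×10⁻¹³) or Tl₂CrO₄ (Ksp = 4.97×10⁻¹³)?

Tl₂CrO₄

Precipitation of each salt begins when its ion product equals Ksp.
For PbCrO₄: [CrO₄²⁻] = (Ksp/[Pb²⁺]) = 5.03×10⁻¹¹ mol/L
For Tl₂CrO₄: [CrO₄²⁻] = (Ksp/[Tl⁺]^2) = 5.07×10⁻¹² mol/L
The smaller threshold [CrO₄²⁻] is reached first, so Tl₂CrO₄ precipitates first.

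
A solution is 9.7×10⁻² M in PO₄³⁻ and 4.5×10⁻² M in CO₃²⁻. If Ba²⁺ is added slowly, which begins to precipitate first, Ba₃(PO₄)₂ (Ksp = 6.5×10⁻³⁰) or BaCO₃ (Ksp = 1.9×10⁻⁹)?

A salt starts to precipitate once the ion product Q reaches its Ksp.
For Ba₃(PO₄)₂: [Ba²⁺] = (Ksp/[PO₄³⁻]^2)^(1/3) = 8.8×10⁻¹⁰ M
For BaCO₃: [Ba²⁺] = (Ksp/[CO₃²⁻]) = 4.2×10⁻⁸ M
Since Ba₃(PO₄)₂ needs less Ba²⁺ to reach saturation, it precipitates first.

Ba₃(PO₄)₂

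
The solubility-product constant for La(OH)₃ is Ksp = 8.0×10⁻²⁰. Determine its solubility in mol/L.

La(OH)₃(s) ⇌ La³⁺(aq) + 3 OH⁻(aq)
If s mol/L of La(OH)₃ dissolves, [La³⁺] = s and [OH⁻] = 3s.
Ksp = [La³⁺][OH⁻]^3 = s · (3s)^3 = 27s^4
27s^4 = 8.0×10⁻²⁰  ⇒  s^4 = 3.0×10⁻²¹
Taking the 4th root, s = 7.4×10⁻⁶ M.

7.4×10⁻⁶ M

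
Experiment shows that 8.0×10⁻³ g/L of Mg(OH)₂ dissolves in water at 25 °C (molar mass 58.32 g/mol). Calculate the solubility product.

Ksp = 1.0×10⁻¹¹

Convert to molarity: s = 8.0×10⁻³ / 58.32 = 1.372×10⁻⁴ mol/L
Mg(OH)₂(s) ⇌ Mg²⁺(aq) + 2 OH⁻(aq)
Call the molar solubility s, so that [Mg²⁺] = s and [OH⁻] = 2s.
Ksp = [Mg²⁺][OH⁻]^2 = s · (2s)^2 = 4s^3
Ksp = 4 × (1.372×10⁻⁴)^3 = 1.0×10⁻¹¹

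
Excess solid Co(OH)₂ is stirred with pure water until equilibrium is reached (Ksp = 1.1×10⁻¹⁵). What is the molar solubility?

Co(OH)₂(s) ⇌ Co²⁺(aq) + 2 OH⁻(aq)
For each mole of Co(OH)₂ that dissolves per liter, [Co²⁺] = s and [OH⁻] = 2s; let s denote this solubility.
Ksp = [Co²⁺][OH⁻]^2 = s · (2s)^2 = 4s^3
4s^3 = 1.1×10⁻¹⁵  ⇒  s^3 = 2.8×10⁻¹⁶
s = 6.5×10⁻⁶ M

6.5×10⁻⁶ M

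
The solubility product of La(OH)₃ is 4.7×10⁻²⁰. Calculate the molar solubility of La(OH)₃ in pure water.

6.5×10⁻⁶ M

La(OH)₃(s) ⇌ La³⁺(aq) + 3 OH⁻(aq)
For each mole of La(OH)₃ that dissolves per liter, [La³⁺] = s and [OH⁻] = 3s; let s denote this solubility.
Ksp = [La³⁺][OH⁻]^3 = s · (3s)^3 = 27s^4
27s^4 = 4.7×10⁻²⁰  ⇒  s^4 = 1.7×10⁻²¹
s = 6.5×10⁻⁶ M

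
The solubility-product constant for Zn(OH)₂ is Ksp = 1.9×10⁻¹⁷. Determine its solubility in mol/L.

1.7×10⁻⁶ M

Zn(OH)₂(s) ⇌ Zn²⁺(aq) + 2 OH⁻(aq)
Call the molar solubility s, so that [Zn²⁺] = s and [OH⁻] = 2s.
Ksp = [Zn²⁺][OH⁻]^2 = s · (2s)^2 = 4s^3
4s^3 = 1.9×10⁻¹⁷  ⇒  s^3 = 4.8×10⁻¹⁸
s = 1.7×10⁻⁶ mol/L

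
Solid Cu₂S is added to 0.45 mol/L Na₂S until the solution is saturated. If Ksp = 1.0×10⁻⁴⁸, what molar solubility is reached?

Cu₂S(s) ⇌ 2 Cu⁺(aq) + S²⁻(aq)
S²⁻ is already present at 0.45 mol/L. If s mol/L of Cu₂S dissolves, [Cu⁺] = 2s while [S²⁻] ≈ 0.45 mol/L.
Ksp = [Cu⁺]^2[S²⁻] = (2s)^2(0.45)
(2s)^2 = 1.0×10⁻⁴⁸ / (0.45) = 2.2×10⁻⁴⁸
s = 7.5×10⁻²⁵ mol/L

7.5×10⁻²⁵ M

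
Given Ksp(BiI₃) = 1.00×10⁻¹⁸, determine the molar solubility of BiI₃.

BiI₃(s) ⇌ Bi³⁺(aq) + 3 I⁻(aq)
Call the molar solubility s, so that [Bi³⁺] = s and [I⁻] = 3s.
Ksp = [Bi³⁺][I⁻]^3 = s · (3s)^3 = 27s^4
27s^4 = 1.00×10⁻¹⁸  ⇒  s^4 = 3.70×10⁻²⁰
Taking the 4th root, s = 1.39×10⁻⁵ mol L⁻¹.

1.39×10⁻⁵ M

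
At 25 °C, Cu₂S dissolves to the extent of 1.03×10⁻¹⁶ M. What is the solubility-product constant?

Ksp = 4.37×10⁻⁴⁸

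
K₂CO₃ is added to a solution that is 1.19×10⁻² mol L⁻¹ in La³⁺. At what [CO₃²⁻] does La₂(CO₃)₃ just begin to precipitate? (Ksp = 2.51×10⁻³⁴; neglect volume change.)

1.21×10⁻¹⁰ M

The threshold for precipitation is Q = Ksp.
La₂(CO₃)₃(s) ⇌ 2 La³⁺(aq) + 3 CO₃²⁻(aq)
Ksp = [La³⁺]^2[CO₃²⁻]^3 = [CO₃²⁻]^3(1.19×10⁻²)^2
[CO₃²⁻]^3 = 2.51×10⁻³⁴ / (1.19×10⁻²)^2 = 1.77×10⁻³⁰
[CO₃²⁻] = 1.21×10⁻¹⁰ mol L⁻¹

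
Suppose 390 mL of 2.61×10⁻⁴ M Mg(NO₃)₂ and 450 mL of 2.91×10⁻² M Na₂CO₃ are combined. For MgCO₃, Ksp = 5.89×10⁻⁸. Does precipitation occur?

The combined volume is 840 mL.
[Mg²⁺] = (2.61×10⁻⁴)(390)/840 = 1.21×10⁻⁴ M
[CO₃²⁻] = (2.91×10⁻²)(450)/840 = 1.56×10⁻² M
Q = [Mg²⁺][CO₃²⁻] = 1.89×10⁻⁶
Since Q (1.89×10⁻⁶) exceeds Ksp (5.89×10⁻⁸), MgCO₃ will precipitate.

Yes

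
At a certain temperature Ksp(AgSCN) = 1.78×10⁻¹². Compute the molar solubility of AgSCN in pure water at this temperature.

AgSCN(s) ⇌ Ag⁺(aq) + SCN⁻(aq)
Let s be the molar solubility. Then [Ag⁺] = s and [SCN⁻] = s.
Ksp = [Ag⁺][SCN⁻] = s · s = s^2
s^2 = 1.78×10⁻¹²
s = (1.78×10⁻¹²)^(1/2) = 1.33×10⁻⁶ mol L⁻¹

1.33×10⁻⁶ M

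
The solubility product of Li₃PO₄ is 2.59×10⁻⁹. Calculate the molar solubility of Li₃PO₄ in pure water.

Li₃PO₄(s) ⇌ 3 Li⁺(aq) + PO₄³⁻(aq)
Let s be the molar solubility. Then [Li⁺] = 3s and [PO₄³⁻] = s.
Ksp = [Li⁺]^3[PO₄³⁻] = (3s)^3 · s = 27s^4
27s^4 = 2.59×10⁻⁹  ⇒  s^4 = 9.59×10⁻¹¹
s = 3.13×10⁻³ M

3.13×10⁻³ M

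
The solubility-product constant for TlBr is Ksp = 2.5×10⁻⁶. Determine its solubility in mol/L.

1.6×10⁻³ M

TlBr(s) ⇌ Tl⁺(aq) + Br⁻(aq)
If s mol/L of TlBr dissolves, [Tl⁺] = s and [Br⁻] = s.
Ksp = [Tl⁺][Br⁻] = s · s = s^2
s^2 = 2.5×10⁻⁶
s = 1.6×10⁻³ mol/L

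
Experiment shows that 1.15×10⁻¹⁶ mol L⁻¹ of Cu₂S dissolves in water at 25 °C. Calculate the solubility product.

Cu₂S(s) ⇌ 2 Cu⁺(aq) + S²⁻(aq)
For each mole of Cu₂S that dissolves per liter, [Cu⁺] = 2s and [S²⁻] = s; let s denote this solubility.
Ksp = [Cu⁺]^2[S²⁻] = (2s)^2 · s = 4s^3
Ksp = 4 × (1.15×10⁻¹⁶)^3 = 6.08×10⁻⁴⁸

Ksp = 6.08×10⁻⁴⁸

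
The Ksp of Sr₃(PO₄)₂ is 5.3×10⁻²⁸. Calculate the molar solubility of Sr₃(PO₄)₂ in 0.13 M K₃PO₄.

Sr₃(PO₄)₂(s) ⇌ 3 Sr²⁺(aq) + 2 PO₄³⁻(aq)
The solution already contains PO₄³⁻ at 0.13 M. Let s be the molar solubility of Sr₃(PO₄)₂.
[PO₄³⁻] ≈ 0.13 M (common ion dominates); [Sr²⁺] = 3s.
Ksp = [Sr²⁺]^3[PO₄³⁻]^2 = (3s)^3(0.13)^2
(3s)^3 = 5.3×10⁻²⁸ / (0.13)^2 = 3.1×10⁻²⁶
s = 1.1×10⁻⁹ M

1.1×10⁻⁹ M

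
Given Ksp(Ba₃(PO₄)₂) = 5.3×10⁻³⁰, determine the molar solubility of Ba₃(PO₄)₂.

5.5×10⁻⁷ M

Ba₃(PO₄)₂(s) ⇌ 3 Ba²⁺(aq) + 2 PO₄³⁻(aq)
Let s be the molar solubility. Then [Ba²⁺] = 3s and [PO₄³⁻] = 2s.
Ksp = [Ba²⁺]^3[PO₄³⁻]^2 = (3s)^3 · (2s)^2 = 108s^5
108s^5 = 5.3×10⁻³⁰  ⇒  s^5 = 4.9×10⁻³²
s = (4.9×10⁻³²)^(1/5) = 5.5×10⁻⁷ mol/L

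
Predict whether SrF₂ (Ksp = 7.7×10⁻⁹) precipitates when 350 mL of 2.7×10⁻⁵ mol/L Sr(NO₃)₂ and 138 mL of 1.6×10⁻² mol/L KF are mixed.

No

After mixing, V = 350 mL + 138 mL = 488 mL.
[Sr²⁺] = (2.7×10⁻⁵)(350)/488 = 1.9×10⁻⁵ mol/L
[F⁻] = (1.6×10⁻²)(138)/488 = 4.5×10⁻³ mol/L
Q = [Sr²⁺][F⁻]^2 = 4.0×10⁻¹⁰
Since Q (4.0×10⁻¹⁰) is less than Ksp (7.7×10⁻⁹), no SrF₂ precipitates.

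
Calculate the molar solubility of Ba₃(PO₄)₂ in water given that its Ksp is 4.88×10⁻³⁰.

Ba₃(PO₄)₂(s) ⇌ 3 Ba²⁺(aq) + 2 PO₄³⁻(aq)
If s mol/L of Ba₃(PO₄)₂ dissolves, [Ba²⁺] = 3s and [PO₄³⁻] = 2s.
Ksp = [Ba²⁺]^3[PO₄³⁻]^2 = (3s)^3 · (2s)^2 = 108s^5
108s^5 = 4.88×10⁻³⁰  ⇒  s^5 = 4.52×10⁻³²
s = (4.52×10⁻³²)^(1/5) = 5.38×10⁻⁷ M

5.38×10⁻⁷ M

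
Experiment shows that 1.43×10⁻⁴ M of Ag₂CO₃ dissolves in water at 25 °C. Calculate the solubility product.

Ksp = 1.17×10⁻¹¹

Ag₂CO₃(s) ⇌ 2 Ag⁺(aq) + CO₃²⁻(aq)
For each mole of Ag₂CO₃ that dissolves per liter, [Ag⁺] = 2s and [CO₃²⁻] = s; let s denote this solubility.
Ksp = [Ag⁺]^2[CO₃²⁻] = (2s)^2 · s = 4s^3
Ksp = 4 × (1.43×10⁻⁴)^3 = 1.17×10⁻¹¹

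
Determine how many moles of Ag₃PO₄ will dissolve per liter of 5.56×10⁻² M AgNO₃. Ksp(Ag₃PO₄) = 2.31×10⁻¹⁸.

Ag₃PO₄(s) ⇌ 3 Ag⁺(aq) + PO₄³⁻(aq)
Let s be the solubility of Ag₃PO₄ here. The common ion gives [Ag⁺] ≈ 5.56×10⁻² M, and [PO₄³⁻] = s.
Ksp = [Ag⁺]^3[PO₄³⁻] = (5.56×10⁻²)^3s
s = 2.31×10⁻¹⁸ / (5.56×10⁻²)^3 = 1.34×10⁻¹⁴
s = 1.34×10⁻¹⁴ M

1.34×10⁻¹⁴ M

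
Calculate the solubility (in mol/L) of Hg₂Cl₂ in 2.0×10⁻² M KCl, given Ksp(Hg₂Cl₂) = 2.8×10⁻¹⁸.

7.0×10⁻¹⁵ M

Hg₂Cl₂(s) ⇌ Hg₂²⁺(aq) + 2 Cl⁻(aq)
Cl⁻ is already present at 2.0×10⁻² M. If s mol/L of Hg₂Cl₂ dissolves, [Hg₂²⁺] = s while [Cl⁻] ≈ 2.0×10⁻² M.
Ksp = [Hg₂²⁺][Cl⁻]^2 = s(2.0×10⁻²)^2
s = 2.8×10⁻¹⁸ / (2.0×10⁻²)^2 = 7.0×10⁻¹⁵
s = 7.0×10⁻¹⁵ M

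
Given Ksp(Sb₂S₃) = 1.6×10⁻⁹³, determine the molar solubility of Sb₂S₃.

1.1×10⁻¹⁹ M

Sb₂S₃(s) ⇌ 2 Sb³⁺(aq) + 3 S²⁻(aq)
Call the molar solubility s, so that [Sb³⁺] = 2s and [S²⁻] = 3s.
Ksp = [Sb³⁺]^2[S²⁻]^3 = (2s)^2 · (3s)^3 = 108s^5
108s^5 = 1.6×10⁻⁹³  ⇒  s^5 = 1.5×10⁻⁹⁵
Taking the 5th root, s = 1.1×10⁻¹⁹ mol/L.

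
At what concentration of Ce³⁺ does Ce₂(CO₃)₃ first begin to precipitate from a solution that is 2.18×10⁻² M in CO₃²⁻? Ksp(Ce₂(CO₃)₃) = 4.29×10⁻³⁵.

A salt starts to precipitate once the ion product Q reaches its Ksp.
Ce₂(CO₃)₃(s) ⇌ 2 Ce³⁺(aq) + 3 CO₃²⁻(aq)
Ksp = [Ce³⁺]^2[CO₃²⁻]^3 = [Ce³⁺]^2(2.18×10⁻²)^3
[Ce³⁺]^2 = 4.29×10⁻³⁵ / (2.18×10⁻²)^3 = 4.14×10⁻³⁰
[Ce³⁺] = 2.03×10⁻¹⁵ M

2.03×10⁻¹⁵ M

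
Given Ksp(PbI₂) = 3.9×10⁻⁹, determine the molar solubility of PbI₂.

PbI₂(s) ⇌ Pb²⁺(aq) + 2 I⁻(aq)
With molar solubility s: [Pb²⁺] = s, [I⁻] = 2s.
Ksp = [Pb²⁺][I⁻]^2 = s · (2s)^2 = 4s^3
4s^3 = 3.9×10⁻⁹  ⇒  s^3 = 9.8×10⁻¹⁰
s = 9.9×10⁻⁴ mol L⁻¹

9.9×10⁻⁴ M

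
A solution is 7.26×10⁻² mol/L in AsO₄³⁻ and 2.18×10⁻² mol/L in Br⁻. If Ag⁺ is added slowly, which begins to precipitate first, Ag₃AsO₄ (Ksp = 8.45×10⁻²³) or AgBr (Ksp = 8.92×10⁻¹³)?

AgBr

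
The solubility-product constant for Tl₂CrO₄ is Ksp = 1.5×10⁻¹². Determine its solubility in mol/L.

Tl₂CrO₄(s) ⇌ 2 Tl⁺(aq) + CrO₄²⁻(aq)
With molar solubility s: [Tl⁺] = 2s, [CrO₄²⁻] = s.
Ksp = [Tl⁺]^2[CrO₄²⁻] = (2s)^2 · s = 4s^3
4s^3 = 1.5×10⁻¹²  ⇒  s^3 = 3.8×10⁻¹³
Taking the 3rd root, s = 7.2×10⁻⁵ M.

7.2×10⁻⁵ M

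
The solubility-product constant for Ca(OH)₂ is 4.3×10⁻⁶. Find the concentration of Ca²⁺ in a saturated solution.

Ca(OH)₂(s) ⇌ Ca²⁺(aq) + 2 OH⁻(aq)
If s mol/L of Ca(OH)₂ dissolves, [Ca²⁺] = s and [OH⁻] = 2s.
Ksp = [Ca²⁺][OH⁻]^2 = s · (2s)^2 = 4s^3 = 4.3×10⁻⁶
s = 1.0×10⁻² mol/L
[Ca²⁺] = s = 1.0×10⁻² mol/L

1.0×10⁻² M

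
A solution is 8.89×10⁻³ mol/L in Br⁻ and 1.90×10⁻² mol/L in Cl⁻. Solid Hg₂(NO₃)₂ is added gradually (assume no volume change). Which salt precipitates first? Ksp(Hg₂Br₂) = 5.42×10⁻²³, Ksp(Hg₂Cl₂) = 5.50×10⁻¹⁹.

A salt starts to precipitate once the ion product Q reaches its Ksp.
For Hg₂Br₂: [Hg₂²⁺] = (Ksp/[Br⁻]^2) = 6.86×10⁻¹⁹ mol/L
For Hg₂Cl₂: [Hg₂²⁺] = (Ksp/[Cl⁻]^2) = 1.52×10⁻¹⁵ mol/L
Since Hg₂Br₂ needs less Hg₂²⁺ to reach saturation, it precipitates first.

Hg₂Br₂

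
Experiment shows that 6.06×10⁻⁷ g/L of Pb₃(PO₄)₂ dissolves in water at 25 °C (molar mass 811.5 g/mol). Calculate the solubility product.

Convert to molarity: s = 6.06×10⁻⁷ / 811.5 = 7.4677×10⁻¹⁰ mol/L
Pb₃(PO₄)₂(s) ⇌ 3 Pb²⁺(aq) + 2 PO₄³⁻(aq)
With molar solubility s: [Pb²⁺] = 3s, [PO₄³⁻] = 2s.
Ksp = [Pb²⁺]^3[PO₄³⁻]^2 = (3s)^3 · (2s)^2 = 108s^5
Ksp = 108 × (7.4677×10⁻¹⁰)^5 = 2.51×10⁻⁴⁴

Ksp = 2.51×10⁻⁴⁴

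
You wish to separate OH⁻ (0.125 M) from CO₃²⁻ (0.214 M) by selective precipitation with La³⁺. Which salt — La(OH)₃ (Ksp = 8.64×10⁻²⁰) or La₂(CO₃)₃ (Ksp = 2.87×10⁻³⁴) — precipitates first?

Each salt precipitates once Q = Ksp for that salt.
For La(OH)₃: [La³⁺] = (Ksp/[OH⁻]^3) = 4.42×10⁻¹⁷ M
For La₂(CO₃)₃: [La³⁺] = (Ksp/[CO₃²⁻]^3)^(1/2) = 1.71×10⁻¹⁶ M
The smaller threshold [La³⁺] is reached first, so La(OH)₃ precipitates first.

La(OH)₃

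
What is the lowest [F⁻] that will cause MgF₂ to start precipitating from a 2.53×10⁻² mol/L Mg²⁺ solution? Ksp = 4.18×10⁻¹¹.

Precipitation of each salt begins when its ion product equals Ksp.
MgF₂(s) ⇌ Mg²⁺(aq) + 2 F⁻(aq)
Ksp = [Mg²⁺][F⁻]^2 = [F⁻]^2(2.53×10⁻²)
[F⁻]^2 = 4.18×10⁻¹¹ / (2.53×10⁻²) = 1.65×10⁻⁹
[F⁻] = 4.06×10⁻⁵ mol/L

4.06×10⁻⁵ M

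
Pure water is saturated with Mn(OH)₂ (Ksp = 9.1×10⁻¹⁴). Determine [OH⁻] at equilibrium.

5.7×10⁻⁵ M

Mn(OH)₂(s) ⇌ Mn²⁺(aq) + 2 OH⁻(aq)
Let s be the molar solubility. Then [Mn²⁺] = s and [OH⁻] = 2s.
Ksp = [Mn²⁺][OH⁻]^2 = s · (2s)^2 = 4s^3 = 9.1×10⁻¹⁴
s = 2.8×10⁻⁵ M
[OH⁻] = 2s = 5.7×10⁻⁵ M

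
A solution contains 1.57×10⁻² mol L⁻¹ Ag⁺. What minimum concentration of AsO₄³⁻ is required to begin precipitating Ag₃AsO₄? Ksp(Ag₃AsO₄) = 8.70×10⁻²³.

A salt starts to precipitate once the ion product Q reaches its Ksp.
Ag₃AsO₄(s) ⇌ 3 Ag⁺(aq) + AsO₄³⁻(aq)
Ksp = [Ag⁺]^3[AsO₄³⁻] = [AsO₄³⁻](1.57×10⁻²)^3
[AsO₄³⁻] = 8.70×10⁻²³ / (1.57×10⁻²)^3 = 2.25×10⁻¹⁷
[AsO₄³⁻] = 2.25×10⁻¹⁷ mol L⁻¹

2.25×10⁻¹⁷ M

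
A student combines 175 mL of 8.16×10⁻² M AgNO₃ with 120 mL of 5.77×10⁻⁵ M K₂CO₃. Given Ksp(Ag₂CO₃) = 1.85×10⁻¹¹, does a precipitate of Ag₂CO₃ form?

Yes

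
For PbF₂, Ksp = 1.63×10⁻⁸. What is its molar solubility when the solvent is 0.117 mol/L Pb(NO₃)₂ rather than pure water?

1.87×10⁻⁴ M

PbF₂(s) ⇌ Pb²⁺(aq) + 2 F⁻(aq)
Pb²⁺ is already present at 0.117 mol/L. If s mol/L of PbF₂ dissolves, [F⁻] = 2s while [Pb²⁺] ≈ 0.117 mol/L.
Ksp = [Pb²⁺][F⁻]^2 = (0.117)(2s)^2
(2s)^2 = 1.63×10⁻⁸ / (0.117) = 1.39×10⁻⁷
s = 1.87×10⁻⁴ mol/L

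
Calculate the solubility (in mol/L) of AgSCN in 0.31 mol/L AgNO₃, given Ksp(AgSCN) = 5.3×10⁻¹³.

1.7×10⁻¹² M

AgSCN(s) ⇌ Ag⁺(aq) + SCN⁻(aq)
With Ag⁺ already at 0.31 mol/L and s small, take [Ag⁺] ≈ 0.31 mol/L and [SCN⁻] = s.
Ksp = [Ag⁺][SCN⁻] = (0.31)s
s = 5.3×10⁻¹³ / (0.31) = 1.7×10⁻¹²
s = 1.7×10⁻¹² mol/L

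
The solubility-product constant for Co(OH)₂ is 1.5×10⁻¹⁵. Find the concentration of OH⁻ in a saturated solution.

1.4×10⁻⁵ M

Co(OH)₂(s) ⇌ Co²⁺(aq) + 2 OH⁻(aq)
If s mol/L of Co(OH)₂ dissolves, [Co²⁺] = s and [OH⁻] = 2s.
Ksp = [Co²⁺][OH⁻]^2 = s · (2s)^2 = 4s^3 = 1.5×10⁻¹⁵
s = 7.2×10⁻⁶ M
[OH⁻] = 2s = 1.4×10⁻⁵ M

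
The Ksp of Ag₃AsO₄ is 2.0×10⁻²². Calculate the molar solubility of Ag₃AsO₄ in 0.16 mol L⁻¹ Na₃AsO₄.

Ag₃AsO₄(s) ⇌ 3 Ag⁺(aq) + AsO₄³⁻(aq)
Let s be the solubility of Ag₃AsO₄ here. The common ion gives [AsO₄³⁻] ≈ 0.16 mol L⁻¹, and [Ag⁺] = 3s.
Ksp = [Ag⁺]^3[AsO₄³⁻] = (3s)^3(0.16)
(3s)^3 = 2.0×10⁻²² / (0.16) = 1.3×10⁻²¹
s = 3.6×10⁻⁸ mol L⁻¹

3.6×10⁻⁸ M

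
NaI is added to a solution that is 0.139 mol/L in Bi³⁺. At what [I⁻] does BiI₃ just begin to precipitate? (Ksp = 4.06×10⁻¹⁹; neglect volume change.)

Each salt precipitates once Q = Ksp for that salt.
BiI₃(s) ⇌ Bi³⁺(aq) + 3 I⁻(aq)
Ksp = [Bi³⁺][I⁻]^3 = [I⁻]^3(0.139)
[I⁻]^3 = 4.06×10⁻¹⁹ / (0.139) = 2.92×10⁻¹⁸
[I⁻] = 1.43×10⁻⁶ mol/L

1.43×10⁻⁶ M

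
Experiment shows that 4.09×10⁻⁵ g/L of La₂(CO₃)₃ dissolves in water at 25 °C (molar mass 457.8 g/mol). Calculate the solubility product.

Ksp = 6.15×10⁻³⁴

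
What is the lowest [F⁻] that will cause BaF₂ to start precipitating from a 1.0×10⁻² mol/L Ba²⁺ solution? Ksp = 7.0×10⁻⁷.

A salt starts to precipitate once the ion product Q reaches its Ksp.
BaF₂(s) ⇌ Ba²⁺(aq) + 2 F⁻(aq)
Ksp = [Ba²⁺][F⁻]^2 = [F⁻]^2(1.0×10⁻²)
[F⁻]^2 = 7.0×10⁻⁷ / (1.0×10⁻²) = 7.0×10⁻⁵
[F⁻] = 8.4×10⁻³ mol/L

8.4×10⁻³ M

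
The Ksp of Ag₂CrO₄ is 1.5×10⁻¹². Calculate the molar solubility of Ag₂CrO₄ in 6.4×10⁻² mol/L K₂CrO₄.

2.4×10⁻⁶ M

Ag₂CrO₄(s) ⇌ 2 Ag⁺(aq) + CrO₄²⁻(aq)
CrO₄²⁻ is already present at 6.4×10⁻² mol/L. If s mol/L of Ag₂CrO₄ dissolves, [Ag⁺] = 2s while [CrO₄²⁻] ≈ 6.4×10⁻² mol/L.
Ksp = [Ag⁺]^2[CrO₄²⁻] = (2s)^2(6.4×10⁻²)
(2s)^2 = 1.5×10⁻¹² / (6.4×10⁻²) = 2.3×10⁻¹¹
s = 2.4×10⁻⁶ mol/L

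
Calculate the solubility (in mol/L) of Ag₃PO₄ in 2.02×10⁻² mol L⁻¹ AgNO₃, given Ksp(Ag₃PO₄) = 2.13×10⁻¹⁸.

Ag₃PO₄(s) ⇌ 3 Ag⁺(aq) + PO₄³⁻(aq)
Ag⁺ is already present at 2.02×10⁻² mol L⁻¹. If s mol/L of Ag₃PO₄ dissolves, [PO₄³⁻] = s while [Ag⁺] ≈ 2.02×10⁻² mol L⁻¹.
Ksp = [Ag⁺]^3[PO₄³⁻] = (2.02×10⁻²)^3s
s = 2.13×10⁻¹⁸ / (2.02×10⁻²)^3 = 2.58×10⁻¹³
s = 2.58×10⁻¹³ mol L⁻¹

2.58×10⁻¹³ M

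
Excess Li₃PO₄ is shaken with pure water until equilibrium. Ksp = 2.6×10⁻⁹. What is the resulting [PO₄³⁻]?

3.1×10⁻³ M

Li₃PO₄(s) ⇌ 3 Li⁺(aq) + PO₄³⁻(aq)
Let s be the molar solubility. Then [Li⁺] = 3s and [PO₄³⁻] = s.
Ksp = [Li⁺]^3[PO₄³⁻] = (3s)^3 · s = 27s^4 = 2.6×10⁻⁹
s = 3.1×10⁻³ mol/L
[PO₄³⁻] = s = 3.1×10⁻³ mol/L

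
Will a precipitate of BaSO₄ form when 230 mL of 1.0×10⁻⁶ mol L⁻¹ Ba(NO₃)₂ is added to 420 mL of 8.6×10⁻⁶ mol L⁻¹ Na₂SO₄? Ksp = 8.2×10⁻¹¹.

No

Total volume after mixing = 230 + 420 = 650 mL.
[Ba²⁺] = (1.0×10⁻⁶)(230)/650 = 3.5×10⁻⁷ mol L⁻¹
[SO₄²⁻] = (8.6×10⁻⁶)(420)/650 = 5.6×10⁻⁶ mol L⁻¹
Q = [Ba²⁺][SO₄²⁻] = 2.0×10⁻¹²
Since Q (2.0×10⁻¹²) is less than Ksp (8.2×10⁻¹¹), no BaSO₄ precipitates.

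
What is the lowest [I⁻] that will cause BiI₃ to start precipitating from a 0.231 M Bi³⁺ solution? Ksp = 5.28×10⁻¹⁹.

1.32×10⁻⁶ M

A salt starts to precipitate once the ion product Q reaches its Ksp.
BiI₃(s) ⇌ Bi³⁺(aq) + 3 I⁻(aq)
Ksp = [Bi³⁺][I⁻]^3 = [I⁻]^3(0.231)
[I⁻]^3 = 5.28×10⁻¹⁹ / (0.231) = 2.29×10⁻¹⁸
[I⁻] = 1.32×10⁻⁶ M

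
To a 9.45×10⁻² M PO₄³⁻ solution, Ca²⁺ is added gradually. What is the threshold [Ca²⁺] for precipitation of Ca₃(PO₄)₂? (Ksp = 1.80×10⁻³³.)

Precipitation of each salt begins when its ion product equals Ksp.
Ca₃(PO₄)₂(s) ⇌ 3 Ca²⁺(aq) + 2 PO₄³⁻(aq)
Ksp = [Ca²⁺]^3[PO₄³⁻]^2 = [Ca²⁺]^3(9.45×10⁻²)^2
[Ca²⁺]^3 = 1.80×10⁻³³ / (9.45×10⁻²)^2 = 2.02×10⁻³¹
[Ca²⁺] = 5.86×10⁻¹¹ M

5.86×10⁻¹¹ M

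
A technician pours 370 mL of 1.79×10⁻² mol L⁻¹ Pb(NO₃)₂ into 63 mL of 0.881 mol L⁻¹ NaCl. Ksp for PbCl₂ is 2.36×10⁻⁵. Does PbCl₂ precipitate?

Yes

Total volume after mixing = 370 + 63 = 433 mL.
[Pb²⁺] = (1.79×10⁻²)(370)/433 = 1.53×10⁻² mol L⁻¹
[Cl⁻] = (0.881)(63)/433 = 0.128 mol L⁻¹
Q = [Pb²⁺][Cl⁻]^2 = 2.51×10⁻⁴
Since Q (2.51×10⁻⁴) exceeds Ksp (2.36×10⁻⁵), PbCl₂ will precipitate.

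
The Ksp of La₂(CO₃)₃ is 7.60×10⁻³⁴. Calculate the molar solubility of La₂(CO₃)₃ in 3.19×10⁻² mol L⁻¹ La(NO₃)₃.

La₂(CO₃)₃(s) ⇌ 2 La³⁺(aq) + 3 CO₃²⁻(aq)
With La³⁺ already at 3.19×10⁻² mol L⁻¹ and s small, take [La³⁺] ≈ 3.19×10⁻² mol L⁻¹ and [CO₃²⁻] = 3s.
Ksp = [La³⁺]^2[CO₃²⁻]^3 = (3.19×10⁻²)^2(3s)^3
(3s)^3 = 7.60×10⁻³⁴ / (3.19×10⁻²)^2 = 7.47×10⁻³¹
s = 3.02×10⁻¹¹ mol L⁻¹

3.02×10⁻¹¹ M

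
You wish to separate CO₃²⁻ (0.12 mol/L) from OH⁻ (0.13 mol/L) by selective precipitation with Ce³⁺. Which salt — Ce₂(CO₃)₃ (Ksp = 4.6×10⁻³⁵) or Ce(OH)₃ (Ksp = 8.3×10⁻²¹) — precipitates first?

Precipitation begins when Q = Ksp.
For Ce₂(CO₃)₃: [Ce³⁺] = (Ksp/[CO₃²⁻]^3)^(1/2) = 1.6×10⁻¹⁶ mol/L
For Ce(OH)₃: [Ce³⁺] = (Ksp/[OH⁻]^3) = 3.8×10⁻¹⁸ mol/L
Ce(OH)₃ requires the lower [Ce³⁺], so it precipitates first.

Ce(OH)₃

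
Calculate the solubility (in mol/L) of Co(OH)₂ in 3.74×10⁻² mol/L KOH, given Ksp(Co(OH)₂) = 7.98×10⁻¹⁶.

Co(OH)₂(s) ⇌ Co²⁺(aq) + 2 OH⁻(aq)
The solution already contains OH⁻ at 3.74×10⁻² mol/L. Let s be the molar solubility of Co(OH)₂.
[OH⁻] ≈ 3.74×10⁻² mol/L (common ion dominates); [Co²⁺] = s.
Ksp = [Co²⁺][OH⁻]^2 = s(3.74×10⁻²)^2
s = 7.98×10⁻¹⁶ / (3.74×10⁻²)^2 = 5.71×10⁻¹³
s = 5.71×10⁻¹³ mol/L

5.71×10⁻¹³ M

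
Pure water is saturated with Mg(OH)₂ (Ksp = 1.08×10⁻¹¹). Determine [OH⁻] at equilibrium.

2.78×10⁻⁴ M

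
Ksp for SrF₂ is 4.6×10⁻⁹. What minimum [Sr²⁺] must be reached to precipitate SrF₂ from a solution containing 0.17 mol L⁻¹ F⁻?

Precipitation of each salt begins when its ion product equals Ksp.
SrF₂(s) ⇌ Sr²⁺(aq) + 2 F⁻(aq)
Ksp = [Sr²⁺][F⁻]^2 = [Sr²⁺](0.17)^2
[Sr²⁺] = 4.6×10⁻⁹ / (0.17)^2 = 1.6×10⁻⁷
[Sr²⁺] = 1.6×10⁻⁷ mol L⁻¹

1.6×10⁻⁷ M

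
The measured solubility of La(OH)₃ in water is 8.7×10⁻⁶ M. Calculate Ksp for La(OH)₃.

Ksp = 1.5×10⁻¹⁹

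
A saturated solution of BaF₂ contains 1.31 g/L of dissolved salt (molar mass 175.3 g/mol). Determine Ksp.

Ksp = 1.67×10⁻⁶

Convert to molarity: s = 1.31 / 175.3 = 7.4729×10⁻³ mol/L
BaF₂(s) ⇌ Ba²⁺(aq) + 2 F⁻(aq)
Call the molar solubility s, so that [Ba²⁺] = s and [F⁻] = 2s.
Ksp = [Ba²⁺][F⁻]^2 = s · (2s)^2 = 4s^3
Ksp = 4 × (7.4729×10⁻³)^3 = 1.67×10⁻⁶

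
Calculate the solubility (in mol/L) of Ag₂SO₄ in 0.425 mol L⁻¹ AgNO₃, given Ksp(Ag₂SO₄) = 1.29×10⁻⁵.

Ag₂SO₄(s) ⇌ 2 Ag⁺(aq) + SO₄²⁻(aq)
Ag⁺ is already present at 0.425 mol L⁻¹. If s mol/L of Ag₂SO₄ dissolves, [SO₄²⁻] = s while [Ag⁺] ≈ 0.425 mol L⁻¹.
Ksp = [Ag⁺]^2[SO₄²⁻] = (0.425)^2s
s = 1.29×10⁻⁵ / (0.425)^2 = 7.14×10⁻⁵
s = 7.14×10⁻⁵ mol L⁻¹

7.14×10⁻⁵ M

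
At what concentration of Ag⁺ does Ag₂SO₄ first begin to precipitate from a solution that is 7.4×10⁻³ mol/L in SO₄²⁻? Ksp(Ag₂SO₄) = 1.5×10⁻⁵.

4.5×10⁻² M

Precipitation begins when Q = Ksp.
Ag₂SO₄(s) ⇌ 2 Ag⁺(aq) + SO₄²⁻(aq)
Ksp = [Ag⁺]^2[SO₄²⁻] = [Ag⁺]^2(7.4×10⁻³)
[Ag⁺]^2 = 1.5×10⁻⁵ / (7.4×10⁻³) = 2.0×10⁻³
[Ag⁺] = 4.5×10⁻² mol/L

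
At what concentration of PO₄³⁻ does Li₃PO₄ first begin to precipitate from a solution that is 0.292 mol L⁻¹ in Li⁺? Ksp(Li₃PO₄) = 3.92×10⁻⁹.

A salt starts to precipitate once the ion product Q reaches its Ksp.
Li₃PO₄(s) ⇌ 3 Li⁺(aq) + PO₄³⁻(aq)
Ksp = [Li⁺]^3[PO₄³⁻] = [PO₄³⁻](0.292)^3
[PO₄³⁻] = 3.92×10⁻⁹ / (0.292)^3 = 1.57×10⁻⁷
[PO₄³⁻] = 1.57×10⁻⁷ mol L⁻¹

1.57×10⁻⁷ M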